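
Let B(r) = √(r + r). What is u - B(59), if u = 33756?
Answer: 33756 - √118 ≈ 33745.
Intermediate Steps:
B(r) = √2*√r (B(r) = √(2*r) = √2*√r)
u - B(59) = 33756 - √2*√59 = 33756 - √118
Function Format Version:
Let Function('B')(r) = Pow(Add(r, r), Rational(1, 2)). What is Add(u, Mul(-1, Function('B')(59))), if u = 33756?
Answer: Add(33756, Mul(-1, Pow(118, Rational(1, 2)))) ≈ 33745.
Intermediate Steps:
Function('B')(r) = Mul(Pow(2, Rational(1, 2)), Pow(r, Rational(1, 2))) (Function('B')(r) = Pow(Mul(2, r), Rational(1, 2)) = Mul(Pow(2, Rational(1, 2)), Pow(r, Rational(1, 2))))
Add(u, Mul(-1, Function('B')(59))) = Add(33756, Mul(-1, Mul(Pow(2, Rational(1, 2)), Pow(59, Rational(1, 2))))) = Add(33756, Mul(-1, Pow(118, Rational(1, 2))))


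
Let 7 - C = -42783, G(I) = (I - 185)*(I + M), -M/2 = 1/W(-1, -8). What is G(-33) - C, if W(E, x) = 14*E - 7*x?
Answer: -747298/21 ≈ -35586.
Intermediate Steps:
W(E, x) = -7*x + 14*E
M = -1/21 (M = -2/(-7*(-8) + 14*(-1)) = -2/(56 - 14) = -2/42 = -2*1/42 = -1/21 ≈ -0.047619)
G(I) = (-185 + I)*(-1/21 + I) (G(I) = (I - 185)*(I - 1/21) = (-185 + I)*(-1/21 + I))
C = 42790 (C = 7 - 1*(-42783) = 7 + 42783 = 42790)
G(-33) - C = (185/21 + (-33)² - 3886/21*(-33)) - 1*42790 = (185/21 + 1089 + 42746/7) - 42790 = 151292/21 - 42790 = -747298/21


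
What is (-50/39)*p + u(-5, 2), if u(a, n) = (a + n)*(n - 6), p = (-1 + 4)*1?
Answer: 106/13 ≈ 8.1538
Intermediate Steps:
p = 3 (p = 3*1 = 3)
u(a, n) = (-6 + n)*(a + n) (u(a, n) = (a + n)*(-6 + n) = (-6 + n)*(a + n))
(-50/39)*p + u(-5, 2) = -50/39*3 + (2² - 6*(-5) - 6*2 - 5*2) = -50*1/39*3 + (4 + 30 - 12 - 10) = -50/39*3 + 12 = -50/13 + 12 = 106/13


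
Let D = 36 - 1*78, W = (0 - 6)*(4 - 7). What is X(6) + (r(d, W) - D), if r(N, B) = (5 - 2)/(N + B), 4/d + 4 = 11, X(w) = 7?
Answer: 6391/130 ≈ 49.162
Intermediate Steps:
W = 18 (W = -6*(-3) = 18)
d = 4/7 (d = 4/(-4 + 11) = 4/7 ≈ 0.57143)
r(N, B) = 3/(B + N)
D = -42 (D = 36 - 78 = -42)
X(6) + (r(d, W) - D) = 7 + (3/(18 + 4/7) - 1*(-42)) = 7 + (3/(130/7) + 42) = 7 + (3*(7/130) + 42) = 7 + (21/130 + 42) = 7 + 5481/130 = 6391/130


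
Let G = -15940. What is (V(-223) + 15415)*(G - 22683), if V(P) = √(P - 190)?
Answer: -595373545 - 38623*I*√413 ≈ -5.9537e+8 - 7.8491e+5*I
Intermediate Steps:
V(P) = √(-190 + P)
(V(-223) + 15415)*(G - 22683) = (√(-190 - 223) + 15415)*(-15940 - 22683) = (√(-413) + 15415)*(-38623) = (I*√413 + 15415)*(-38623) = (15415 + I*√413)*(-38623) = -595373545 - 38623*I*√413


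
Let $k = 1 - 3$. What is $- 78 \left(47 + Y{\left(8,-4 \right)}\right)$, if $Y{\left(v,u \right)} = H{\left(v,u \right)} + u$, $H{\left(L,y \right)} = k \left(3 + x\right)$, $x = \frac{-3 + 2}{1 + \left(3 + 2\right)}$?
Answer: $-2912$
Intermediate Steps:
$k = -2$ ($k = 1 - 3 = -2$)
$x = - \frac{1}{6}$ ($x = - \frac{1}{1 + 5} = - \frac{1}{6} \approx -0.16667$)
$H{\left(L,y \right)} = - \frac{17}{3}$ ($H{\left(L,y \right)} = - 2 \left(3 - \frac{1}{6}\right) = \left(-2\right) \frac{17}{6} = - \frac{17}{3}$)
$Y{\left(v,u \right)} = - \frac{17}{3} + u$
$- 78 \left(47 + Y{\left(8,-4 \right)}\right) = - 78 \left(47 - \frac{29}{3}\right) = \left(-78\right) \frac{112}{3} = -2912$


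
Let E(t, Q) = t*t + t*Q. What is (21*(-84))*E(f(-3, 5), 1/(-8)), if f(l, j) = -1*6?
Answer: -64827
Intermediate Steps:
f(l, j) = -6
E(t, Q) = t**2 + Q*t
(21*(-84))*E(f(-3, 5), 1/(-8)) = (21*(-84))*(-6*(1/(-8) - 6)) = -(-10584)*(-1/8 - 6) = -(-10584)*(-49)/8 = -1764*147/4 = -64827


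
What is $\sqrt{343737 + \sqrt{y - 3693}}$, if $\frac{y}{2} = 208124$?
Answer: $\sqrt{343737 + \sqrt{412555}} \approx 586.84$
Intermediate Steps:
$y = 416248$ ($y = 2 \cdot 208124 = 416248$)
$\sqrt{343737 + \sqrt{y - 3693}} = \sqrt{343737 + \sqrt{416248 - 3693}} = \sqrt{343737 + \sqrt{412555}}$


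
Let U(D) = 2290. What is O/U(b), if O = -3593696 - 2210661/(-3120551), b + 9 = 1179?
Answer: -2242861887167/1429212358 ≈ -1569.3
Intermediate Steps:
b = 1170 (b = -9 + 1179 = 1170)
O = -11214309435835/3120551 (O = -3593696 - 2210661*(-1/3120551) = -3593696 + 2210661/3120551 = -11214309435835/3120551 ≈ -3.5937e+6)
O/U(b) = -11214309435835/3120551/2290 = -11214309435835/3120551*1/2290 = -2242861887167/1429212358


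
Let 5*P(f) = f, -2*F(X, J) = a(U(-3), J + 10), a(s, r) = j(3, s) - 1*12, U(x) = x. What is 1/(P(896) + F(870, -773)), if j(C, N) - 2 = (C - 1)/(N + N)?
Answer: 30/5531 ≈ 0.0054240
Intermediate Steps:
j(C, N) = 2 + (-1 + C)/(2*N) (j(C, N) = 2 + (C - 1)/(N + N) = 2 + (-1 + C)/((2*N)) = 2 + (-1 + C)*(1/(2*N)) = 2 + (-1 + C)/(2*N))
a(s, r) = -12 + (2 + 4*s)/(2*s) (a(s, r) = (-1 + 3 + 4*s)/(2*s) - 1*12 = (2 + 4*s)/(2*s) - 12 = -12 + (2 + 4*s)/(2*s))
F(X, J) = 31/6 (F(X, J) = -(-10 + 1/(-3))/2 = -(-10 - 1/3)/2 = -1/2*(-31/3) = 31/6)
P(f) = f/5
1/(P(896) + F(870, -773)) = 1/((1/5)*896 + 31/6) = 1/(896/5 + 31/6) = 1/(5531/30) = 30/5531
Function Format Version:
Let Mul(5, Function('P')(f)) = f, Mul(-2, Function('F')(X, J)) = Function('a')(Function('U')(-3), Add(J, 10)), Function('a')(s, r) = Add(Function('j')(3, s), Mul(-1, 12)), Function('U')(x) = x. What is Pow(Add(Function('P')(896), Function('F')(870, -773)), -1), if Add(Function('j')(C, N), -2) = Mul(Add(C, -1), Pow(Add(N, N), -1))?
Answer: Rational(30, 5531) ≈ 0.0054240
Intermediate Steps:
Function('j')(C, N) = Add(2, Mul(Rational(1, 2), Pow(N, -1), Add(-1, C))) (Function('j')(C, N) = Add(2, Mul(Add(C, -1), Pow(Add(N, N), -1))) = Add(2, Mul(Add(-1, C), Pow(Mul(2, N), -1))) = Add(2, Mul(Add(-1, C), Mul(Rational(1, 2), Pow(N, -1)))) = Add(2, Mul(Rational(1, 2), Pow(N, -1), Add(-1, C))))
Function('a')(s, r) = Add(-12, Mul(Rational(1, 2), Pow(s, -1), Add(2, Mul(4, s)))) (Function('a')(s, r) = Add(Mul(Rational(1, 2), Pow(s, -1), Add(-1, 3, Mul(4, s))), Mul(-1, 12)) = Add(Mul(Rational(1, 2), Pow(s, -1), Add(2, Mul(4, s))), -12) = Add(-12, Mul(Rational(1, 2), Pow(s, -1), Add(2, Mul(4, s)))))
Function('F')(X, J) = Rational(31, 6) (Function('F')(X, J) = Mul(Rational(-1, 2), Add(-10, Pow(-3, -1))) = Mul(Rational(-1, 2), Add(-10, Rational(-1, 3))) = Mul(Rational(-1, 2), Rational(-31, 3)) = Rational(31, 6))
Function('P')(f) = Mul(Rational(1, 5), f)
Pow(Add(Function('P')(896), Function('F')(870, -773)), -1) = Pow(Add(Mul(Rational(1, 5), 896), Rational(31, 6)), -1) = Pow(Add(Rational(896, 5), Rational(31, 6)), -1) = Pow(Rational(5531, 30), -1) = Rational(30, 5531)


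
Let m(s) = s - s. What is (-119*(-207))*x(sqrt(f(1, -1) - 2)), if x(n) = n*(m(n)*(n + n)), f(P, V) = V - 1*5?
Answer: 0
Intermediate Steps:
m(s) = 0
f(P, V) = -5 + V (f(P, V) = V - 5 = -5 + V)
x(n) = 0 (x(n) = n*(0*(n + n)) = n*(0*(2*n)) = n*0 = 0)
(-119*(-207))*x(sqrt(f(1, -1) - 2)) = -119*(-207)*0 = 24633*0 = 0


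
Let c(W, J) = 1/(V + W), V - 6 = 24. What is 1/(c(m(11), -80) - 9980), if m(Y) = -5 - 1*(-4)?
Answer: -29/289419 ≈ -0.00010020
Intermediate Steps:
V = 30 (V = 6 + 24 = 30)
m(Y) = -1 (m(Y) = -5 + 4 = -1)
c(W, J) = 1/(30 + W)
1/(c(m(11), -80) - 9980) = 1/(1/(30 - 1) - 9980) = 1/(1/29 - 9980) = 1/(-289419/29) = -29/289419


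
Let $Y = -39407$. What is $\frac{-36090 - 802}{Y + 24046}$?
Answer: $\frac{36892}{15361} \approx 2.4017$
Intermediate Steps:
$\frac{-36090 - 802}{Y + 24046} = \frac{-36090 - 802}{-39407 + 24046} = - \frac{36892}{-15361} = \left(-36892\right) \left(- \frac{1}{15361}\right) = \frac{36892}{15361}$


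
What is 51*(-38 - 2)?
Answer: -2040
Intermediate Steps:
51*(-38 - 2) = 51*(-40) = -2040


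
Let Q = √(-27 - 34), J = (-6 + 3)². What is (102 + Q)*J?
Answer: 918 + 9*I*√61 ≈ 918.0 + 70.292*I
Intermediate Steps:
J = 9 (J = (-3)² = 9)
Q = I*√61 (Q = √(-61) = I*√61 ≈ 7.8102*I)
(102 + Q)*J = (102 + I*√61)*9 = 918 + 9*I*√61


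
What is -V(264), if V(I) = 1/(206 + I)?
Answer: -1/470 ≈ -0.0021277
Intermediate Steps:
-V(264) = -1/(206 + 264) = -1/470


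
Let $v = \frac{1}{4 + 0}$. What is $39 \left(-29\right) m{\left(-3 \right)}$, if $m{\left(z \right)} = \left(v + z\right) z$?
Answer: $- \frac{37323}{4} \approx -9330.8$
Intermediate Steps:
$v = \frac{1}{4} \approx 0.25$
$m{\left(z \right)} = z \left(\frac{1}{4} + z\right)$ ($m{\left(z \right)} = \left(\frac{1}{4} + z\right) z = z \left(\frac{1}{4} + z\right)$)
$39 \left(-29\right) m{\left(-3 \right)} = 39 \left(-29\right) \left(- 3 \left(\frac{1}{4} - 3\right)\right) = - 1131 \left(\left(-3\right) \left(- \frac{11}{4}\right)\right) = \left(-1131\right) \frac{33}{4} = - \frac{37323}{4}$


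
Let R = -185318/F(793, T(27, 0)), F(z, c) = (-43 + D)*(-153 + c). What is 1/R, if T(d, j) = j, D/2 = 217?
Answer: 59823/185318 ≈ 0.32281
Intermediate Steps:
D = 434 (D = 2*217 = 434)
F(z, c) = -59823 + 391*c (F(z, c) = (-43 + 434)*(-153 + c) = 391*(-153 + c) = -59823 + 391*c)
R = 185318/59823 (R = -185318/(-59823 + 391*0) = -185318/(-59823 + 0) = -185318/(-59823) = -185318*(-1/59823) = 185318/59823 ≈ 3.0978)
1/R = 1/(185318/59823) = 59823/185318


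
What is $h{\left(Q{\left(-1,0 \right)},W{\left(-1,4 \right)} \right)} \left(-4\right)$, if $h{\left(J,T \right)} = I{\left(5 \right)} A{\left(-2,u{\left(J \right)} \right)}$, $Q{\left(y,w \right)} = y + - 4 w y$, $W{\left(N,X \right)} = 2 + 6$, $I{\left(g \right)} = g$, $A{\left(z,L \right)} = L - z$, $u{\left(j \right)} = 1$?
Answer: $-60$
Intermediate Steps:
$W{\left(N,X \right)} = 8$
$Q{\left(y,w \right)} = y - 4 w y$
$h{\left(J,T \right)} = 15$ ($h{\left(J,T \right)} = 5 \left(1 - -2\right) = 5 \left(1 + 2\right) = 5 \cdot 3 = 15$)
$h{\left(Q{\left(-1,0 \right)},W{\left(-1,4 \right)} \right)} \left(-4\right) = 15 \left(-4\right) = -60$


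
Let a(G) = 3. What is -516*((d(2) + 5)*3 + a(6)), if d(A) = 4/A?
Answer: -12384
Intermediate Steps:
-516*((d(2) + 5)*3 + a(6)) = -516*((4/2 + 5)*3 + 3) = -516*((4*(½) + 5)*3 + 3) = -516*((2 + 5)*3 + 3) = -516*(7*3 + 3) = -516*(21 + 3) = -516*24 = -12384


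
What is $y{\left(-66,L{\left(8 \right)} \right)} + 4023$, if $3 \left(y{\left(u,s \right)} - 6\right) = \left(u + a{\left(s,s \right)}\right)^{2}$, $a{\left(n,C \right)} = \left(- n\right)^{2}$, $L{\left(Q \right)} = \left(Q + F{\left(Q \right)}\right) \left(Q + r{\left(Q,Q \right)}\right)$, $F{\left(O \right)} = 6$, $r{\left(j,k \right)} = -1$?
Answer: $\frac{90985531}{3} \approx 3.0329 \cdot 10^{7}$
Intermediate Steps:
$L{\left(Q \right)} = \left(-1 + Q\right) \left(6 + Q\right)$ ($L{\left(Q \right)} = \left(Q + 6\right) \left(Q - 1\right) = \left(6 + Q\right) \left(-1 + Q\right) = \left(-1 + Q\right) \left(6 + Q\right)$)
$a{\left(n,C \right)} = n^{2}$
$y{\left(u,s \right)} = 6 + \frac{\left(u + s^{2}\right)^{2}}{3}$
$y{\left(-66,L{\left(8 \right)} \right)} + 4023 = \left(6 + \frac{\left(-66 + \left(-6 + 8^{2} + 5 \cdot 8\right)^{2}\right)^{2}}{3}\right) + 4023 = \left(6 + \frac{\left(-66 + \left(-6 + 64 + 40\right)^{2}\right)^{2}}{3}\right) + 4023 = \left(6 + \frac{\left(-66 + 98^{2}\right)^{2}}{3}\right) + 4023 = \left(6 + \frac{\left(-66 + 9604\right)^{2}}{3}\right) + 4023 = \left(6 + \frac{9538^{2}}{3}\right) + 4023 = \left(6 + \frac{1}{3} \cdot 90973444\right) + 4023 = \left(6 + \frac{90973444}{3}\right) + 4023 = \frac{90973462}{3} + 4023 = \frac{90985531}{3}$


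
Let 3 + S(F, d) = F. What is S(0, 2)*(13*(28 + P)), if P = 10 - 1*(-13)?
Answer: -1989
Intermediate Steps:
P = 23 (P = 10 + 13 = 23)
S(F, d) = -3 + F
S(0, 2)*(13*(28 + P)) = (-3 + 0)*(13*(28 + 23)) = -39*51 = -3*663 = -1989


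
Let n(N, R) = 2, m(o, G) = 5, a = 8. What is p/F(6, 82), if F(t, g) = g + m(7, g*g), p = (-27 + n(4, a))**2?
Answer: 625/87 ≈ 7.1839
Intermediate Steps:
p = 625 (p = (-27 + 2)**2 = (-25)**2 = 625)
F(t, g) = 5 + g (F(t, g) = g + 5 = 5 + g)
p/F(6, 82) = 625/(5 + 82) = 625/87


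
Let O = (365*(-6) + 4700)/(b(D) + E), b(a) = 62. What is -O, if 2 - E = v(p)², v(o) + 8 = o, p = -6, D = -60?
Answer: 1255/66 ≈ 19.015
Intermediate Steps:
v(o) = -8 + o
E = -194 (E = 2 - (-8 - 6)² = 2 - 1*(-14)² = 2 - 1*196 = 2 - 196 = -194)
O = -1255/66 (O = (365*(-6) + 4700)/(62 - 194) = (-2190 + 4700)/(-132) = 2510*(-1/132) = -1255/66 ≈ -19.015)
-O = -1*(-1255/66) = 1255/66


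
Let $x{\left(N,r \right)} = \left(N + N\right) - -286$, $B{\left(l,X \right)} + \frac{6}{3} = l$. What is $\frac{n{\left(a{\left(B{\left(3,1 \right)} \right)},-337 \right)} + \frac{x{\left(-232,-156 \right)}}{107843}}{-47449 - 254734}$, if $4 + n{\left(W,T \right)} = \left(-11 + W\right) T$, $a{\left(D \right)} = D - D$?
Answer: $- \frac{399342451}{32588321269} \approx -0.012254$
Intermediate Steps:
$B{\left(l,X \right)} = -2 + l$
$a{\left(D \right)} = 0$
$n{\left(W,T \right)} = -4 + T \left(-11 + W\right)$ ($n{\left(W,T \right)} = -4 + \left(-11 + W\right) T = -4 + T \left(-11 + W\right)$)
$x{\left(N,r \right)} = 286 + 2 N$ ($x{\left(N,r \right)} = 2 N + 286 = 286 + 2 N$)
$\frac{n{\left(a{\left(B{\left(3,1 \right)} \right)},-337 \right)} + \frac{x{\left(-232,-156 \right)}}{107843}}{-47449 - 254734} = \frac{\left(-4 - -3707 - 0\right) + \frac{286 + 2 \left(-232\right)}{107843}}{-47449 - 254734} = \frac{\left(-4 + 3707 + 0\right) + \left(286 - 464\right) \frac{1}{107843}}{-302183} = \left(3703 - \frac{178}{107843}\right) \left(- \frac{1}{302183}\right) = \frac{399342451}{107843} \left(- \frac{1}{302183}\right) = - \frac{399342451}{32588321269}$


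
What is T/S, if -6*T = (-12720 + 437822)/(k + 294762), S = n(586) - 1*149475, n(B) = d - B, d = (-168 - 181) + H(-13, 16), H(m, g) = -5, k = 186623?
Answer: 212551/217222574325 ≈ 9.7849e-7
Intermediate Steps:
d = -354 (d = (-168 - 181) - 5 = -349 - 5 = -354)
n(B) = -354 - B
S = -150415 (S = (-354 - 1*586) - 1*149475 = (-354 - 586) - 149475 = -940 - 149475 = -150415)
T = -212551/1444155 (T = -(-12720 + 437822)/(6*(186623 + 294762)) = -212551/(3*481385) = -1/6*425102/481385 = -212551/1444155 ≈ -0.14718)
T/S = -212551/1444155/(-150415) = -212551/1444155*(-1/150415) = 212551/217222574325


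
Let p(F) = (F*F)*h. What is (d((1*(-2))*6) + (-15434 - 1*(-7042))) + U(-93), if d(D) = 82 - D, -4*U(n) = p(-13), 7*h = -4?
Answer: -57917/7 ≈ -8273.9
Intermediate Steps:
h = -4/7 (h = (1/7)*(-4) = -4/7 ≈ -0.57143)
p(F) = -4*F**2/7 (p(F) = (F*F)*(-4/7) = F**2*(-4/7) = -4*F**2/7)
U(n) = 169/7 (U(n) = -(-1)*(-13)**2/7 = -(-1)*169/7 = -1/4*(-676/7) = 169/7)
(d((1*(-2))*6) + (-15434 - 1*(-7042))) + U(-93) = ((82 - 1*(-2)*6) + (-15434 - 1*(-7042))) + 169/7 = ((82 - (-2)*6) + (-15434 + 7042)) + 169/7 = ((82 - 1*(-12)) - 8392) + 169/7 = ((82 + 12) - 8392) + 169/7 = (94 - 8392) + 169/7 = -8298 + 169/7 = -57917/7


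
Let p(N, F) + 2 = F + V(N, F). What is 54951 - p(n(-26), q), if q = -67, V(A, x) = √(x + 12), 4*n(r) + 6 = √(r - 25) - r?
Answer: 55020 - I*√55 ≈ 55020.0 - 7.4162*I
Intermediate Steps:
n(r) = -3/2 - r/4 + √(-25 + r)/4 (n(r) = -3/2 + (√(r - 25) - r)/4 = -3/2 + (√(-25 + r) - r)/4 = -3/2 + (-r/4 + √(-25 + r)/4) = -3/2 - r/4 + √(-25 + r)/4)
V(A, x) = √(12 + x)
p(N, F) = -2 + F + √(12 + F) (p(N, F) = -2 + (F + √(12 + F)) = -2 + F + √(12 + F))
54951 - p(n(-26), q) = 54951 - (-2 - 67 + √(12 - 67)) = 54951 - (-2 - 67 + √(-55)) = 54951 - (-2 - 67 + I*√55) = 54951 - (-69 + I*√55) = 54951 + (69 - I*√55) = 55020 - I*√55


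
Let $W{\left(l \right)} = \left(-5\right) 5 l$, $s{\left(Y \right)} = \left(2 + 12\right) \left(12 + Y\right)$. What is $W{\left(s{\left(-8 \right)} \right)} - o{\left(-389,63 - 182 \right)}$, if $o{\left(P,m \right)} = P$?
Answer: $-1011$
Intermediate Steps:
$s{\left(Y \right)} = 168 + 14 Y$ ($s{\left(Y \right)} = 14 \left(12 + Y\right) = 168 + 14 Y$)
$W{\left(l \right)} = - 25 l$
$W{\left(s{\left(-8 \right)} \right)} - o{\left(-389,63 - 182 \right)} = - 25 \left(168 + 14 \left(-8\right)\right) - -389 = - 25 \left(168 - 112\right) + 389 = \left(-25\right) 56 + 389 = -1400 + 389 = -1011$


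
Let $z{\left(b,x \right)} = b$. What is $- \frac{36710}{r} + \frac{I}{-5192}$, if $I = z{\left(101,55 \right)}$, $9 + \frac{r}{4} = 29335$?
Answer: $- \frac{2300523}{6920936} \approx -0.3324$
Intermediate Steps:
$r = 117304$ ($r = -36 + 4 \cdot 29335 = -36 + 117340 = 117304$)
$I = 101$
$- \frac{36710}{r} + \frac{I}{-5192} = - \frac{36710}{117304} + \frac{101}{-5192} = \left(-36710\right) \frac{1}{117304} + 101 \left(- \frac{1}{5192}\right) = - \frac{18355}{58652} - \frac{101}{5192} = - \frac{2300523}{6920936}$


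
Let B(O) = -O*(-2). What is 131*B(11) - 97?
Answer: 2785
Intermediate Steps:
B(O) = 2*O
131*B(11) - 97 = 131*(2*11) - 97 = 131*22 - 97 = 2882 - 97 = 2785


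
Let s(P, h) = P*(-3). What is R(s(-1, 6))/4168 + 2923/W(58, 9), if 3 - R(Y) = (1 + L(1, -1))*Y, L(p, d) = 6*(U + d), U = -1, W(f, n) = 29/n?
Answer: 27412155/30218 ≈ 907.15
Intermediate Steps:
L(p, d) = -6 + 6*d (L(p, d) = 6*(-1 + d) = -6 + 6*d)
s(P, h) = -3*P
R(Y) = 3 + 11*Y (R(Y) = 3 - (1 + (-6 + 6*(-1)))*Y = 3 - (1 + (-6 - 6))*Y = 3 - (1 - 12)*Y = 3 - (-11)*Y = 3 + 11*Y)
R(s(-1, 6))/4168 + 2923/W(58, 9) = (3 + 11*(-3*(-1)))/4168 + 2923/((29/9)) = (3 + 11*3)*(1/4168) + 2923/((29*(⅑))) = (3 + 33)*(1/4168) + 2923/(29/9) = 36*(1/4168) + 2923*(9/29) = 9/1042 + 26307/29 = 27412155/30218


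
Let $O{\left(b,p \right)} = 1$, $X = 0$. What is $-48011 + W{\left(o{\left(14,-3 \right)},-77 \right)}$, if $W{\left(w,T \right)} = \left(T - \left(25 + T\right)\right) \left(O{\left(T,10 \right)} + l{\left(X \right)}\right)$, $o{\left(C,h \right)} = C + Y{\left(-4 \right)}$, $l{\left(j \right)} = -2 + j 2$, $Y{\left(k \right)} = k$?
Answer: $-47986$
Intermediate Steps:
$l{\left(j \right)} = -2 + 2 j$
$o{\left(C,h \right)} = -4 + C$ ($o{\left(C,h \right)} = C - 4 = -4 + C$)
$W{\left(w,T \right)} = 25$ ($W{\left(w,T \right)} = \left(T - \left(25 + T\right)\right) \left(1 + \left(-2 + 2 \cdot 0\right)\right) = - 25 \left(1 + \left(-2 + 0\right)\right) = - 25 \left(1 - 2\right) = \left(-25\right) \left(-1\right) = 25$)
$-48011 + W{\left(o{\left(14,-3 \right)},-77 \right)} = -48011 + 25 = -47986$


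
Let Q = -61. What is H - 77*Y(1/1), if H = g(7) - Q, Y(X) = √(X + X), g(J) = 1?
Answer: 62 - 77*√2 ≈ -46.894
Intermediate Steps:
Y(X) = √2*√X (Y(X) = √(2*X) = √2*√X)
H = 62 (H = 1 - 1*(-61) = 1 + 61 = 62)
H - 77*Y(1/1) = 62 - 77*√2*√(1/1) = 62 - 77*√2*√1 = 62 - 77*√2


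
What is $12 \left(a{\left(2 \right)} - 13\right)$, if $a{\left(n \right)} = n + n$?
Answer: $-108$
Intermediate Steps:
$a{\left(n \right)} = 2 n$
$12 \left(a{\left(2 \right)} - 13\right) = 12 \left(2 \cdot 2 - 13\right) = 12 \left(4 - 13\right) = 12 \left(-9\right) = -108$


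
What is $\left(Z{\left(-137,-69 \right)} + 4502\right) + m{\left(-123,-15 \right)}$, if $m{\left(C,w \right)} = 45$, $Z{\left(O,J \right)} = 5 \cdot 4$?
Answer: $4567$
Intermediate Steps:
$Z{\left(O,J \right)} = 20$
$\left(Z{\left(-137,-69 \right)} + 4502\right) + m{\left(-123,-15 \right)} = \left(20 + 4502\right) + 45 = 4522 + 45 = 4567$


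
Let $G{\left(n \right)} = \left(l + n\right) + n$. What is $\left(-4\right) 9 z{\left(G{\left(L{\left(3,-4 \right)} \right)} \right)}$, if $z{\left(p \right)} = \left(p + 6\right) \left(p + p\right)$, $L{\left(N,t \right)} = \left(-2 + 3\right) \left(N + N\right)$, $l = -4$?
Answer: $-8064$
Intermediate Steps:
$L{\left(N,t \right)} = 2 N$ ($L{\left(N,t \right)} = 1 \cdot 2 N = 2 N$)
$G{\left(n \right)} = -4 + 2 n$ ($G{\left(n \right)} = \left(-4 + n\right) + n = -4 + 2 n$)
$z{\left(p \right)} = 2 p \left(6 + p\right)$ ($z{\left(p \right)} = \left(6 + p\right) 2 p = 2 p \left(6 + p\right)$)
$\left(-4\right) 9 z{\left(G{\left(L{\left(3,-4 \right)} \right)} \right)} = \left(-4\right) 9 \cdot 2 \left(-4 + 2 \cdot 2 \cdot 3\right) \left(6 - \left(4 - 2 \cdot 2 \cdot 3\right)\right) = - 36 \cdot 2 \left(-4 + 2 \cdot 6\right) \left(6 + \left(-4 + 2 \cdot 6\right)\right) = - 36 \cdot 2 \left(-4 + 12\right) \left(6 + \left(-4 + 12\right)\right) = - 36 \cdot 2 \cdot 8 \left(6 + 8\right) = - 36 \cdot 2 \cdot 8 \cdot 14 = \left(-36\right) 224 = -8064$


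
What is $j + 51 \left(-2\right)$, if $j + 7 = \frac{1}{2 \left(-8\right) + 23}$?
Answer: $- \frac{762}{7} \approx -108.86$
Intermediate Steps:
$j = - \frac{48}{7}$ ($j = -7 + \frac{1}{2 \left(-8\right) + 23} = -7 + \frac{1}{-16 + 23} = -7 + \frac{1}{7} = - \frac{48}{7} \approx -6.8571$)
$j + 51 \left(-2\right) = - \frac{48}{7} + 51 \left(-2\right) = - \frac{48}{7} - 102 = - \frac{762}{7}$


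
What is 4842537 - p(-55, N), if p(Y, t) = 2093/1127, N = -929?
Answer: 33897746/7 ≈ 4.8425e+6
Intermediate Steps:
p(Y, t) = 13/7 (p(Y, t) = 2093*(1/1127) = 13/7)
4842537 - p(-55, N) = 4842537 - 1*13/7 = 4842537 - 13/7 = 33897746/7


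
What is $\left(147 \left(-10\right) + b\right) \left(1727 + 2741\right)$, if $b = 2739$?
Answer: $5669892$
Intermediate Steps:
$\left(147 \left(-10\right) + b\right) \left(1727 + 2741\right) = \left(147 \left(-10\right) + 2739\right) \left(1727 + 2741\right) = \left(-1470 + 2739\right) 4468 = 1269 \cdot 4468 = 5669892$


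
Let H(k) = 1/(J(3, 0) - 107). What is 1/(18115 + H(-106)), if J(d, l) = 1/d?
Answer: 320/5796797 ≈ 5.5203e-5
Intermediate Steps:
H(k) = -3/320 (H(k) = 1/(1/3 - 107) = 1/(⅓ - 107) = 1/(-320/3) = -3/320)
1/(18115 + H(-106)) = 1/(18115 - 3/320) = 1/(5796797/320) = 320/5796797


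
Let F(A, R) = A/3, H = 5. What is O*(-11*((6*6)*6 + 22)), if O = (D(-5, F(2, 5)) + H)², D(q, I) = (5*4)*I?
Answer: -7919450/9 ≈ -8.7994e+5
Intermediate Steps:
F(A, R) = A/3 (F(A, R) = A*(⅓) = A/3)
D(q, I) = 20*I
O = 3025/9 (O = (20*((⅓)*2) + 5)² = (20*(⅔) + 5)² = (40/3 + 5)² = (55/3)² = 3025/9 ≈ 336.11)
O*(-11*((6*6)*6 + 22)) = 3025*(-11*((6*6)*6 + 22))/9 = 3025*(-11*(36*6 + 22))/9 = 3025*(-11*(216 + 22))/9 = 3025*(-11*238)/9 = (3025/9)*(-2618) = -7919450/9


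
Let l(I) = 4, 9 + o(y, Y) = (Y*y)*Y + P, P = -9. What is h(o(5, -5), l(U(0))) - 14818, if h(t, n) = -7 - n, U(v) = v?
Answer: -14829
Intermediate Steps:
o(y, Y) = -18 + y*Y**2 (o(y, Y) = -9 + ((Y*y)*Y - 9) = -9 + (y*Y**2 - 9) = -9 + (-9 + y*Y**2) = -18 + y*Y**2)
h(o(5, -5), l(U(0))) - 14818 = (-7 - 1*4) - 14818 = (-7 - 4) - 14818 = -11 - 14818 = -14829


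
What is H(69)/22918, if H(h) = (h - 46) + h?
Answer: 46/11459 ≈ 0.0040143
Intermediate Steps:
H(h) = -46 + 2*h (H(h) = (-46 + h) + h = -46 + 2*h)
H(69)/22918 = (-46 + 2*69)/22918 = (-46 + 138)*(1/22918) = 92*(1/22918) = 46/11459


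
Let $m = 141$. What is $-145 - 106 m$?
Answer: $-15091$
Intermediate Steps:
$-145 - 106 m = -145 - 14946 = -15091$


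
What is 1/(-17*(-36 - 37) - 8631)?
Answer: -1/7390 ≈ -0.00013532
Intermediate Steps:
1/(-17*(-36 - 37) - 8631) = 1/(-17*(-73) - 8631) = 1/(1241 - 8631) = 1/(-7390) = -1/7390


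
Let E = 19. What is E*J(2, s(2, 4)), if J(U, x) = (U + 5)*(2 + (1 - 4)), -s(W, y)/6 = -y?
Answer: -133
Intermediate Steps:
s(W, y) = 6*y (s(W, y) = -(-6)*y = 6*y)
J(U, x) = -5 - U (J(U, x) = (5 + U)*(2 - 3) = (5 + U)*(-1) = -5 - U)
E*J(2, s(2, 4)) = 19*(-5 - 1*2) = 19*(-5 - 2) = 19*(-7) = -133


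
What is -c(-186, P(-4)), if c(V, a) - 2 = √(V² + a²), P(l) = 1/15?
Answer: -2 - √7784101/15 ≈ -188.00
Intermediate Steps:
P(l) = 1/15
c(V, a) = 2 + √(V² + a²)
-c(-186, P(-4)) = -(2 + √((-186)² + (1/15)²)) = -(2 + √(34596 + 1/225)) = -(2 + √(7784101/225)) = -(2 + √7784101/15) = -2 - √7784101/15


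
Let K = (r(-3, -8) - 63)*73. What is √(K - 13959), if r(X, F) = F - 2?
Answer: 2*I*√4822 ≈ 138.88*I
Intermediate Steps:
r(X, F) = -2 + F
K = -5329 (K = ((-2 - 8) - 63)*73 = (-10 - 63)*73 = -73*73 = -5329)
√(K - 13959) = √(-5329 - 13959) = √(-19288) = 2*I*√4822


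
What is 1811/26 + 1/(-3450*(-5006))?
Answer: 15638618863/224519100 ≈ 69.654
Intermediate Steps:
1811/26 + 1/(-3450*(-5006)) = 1811*(1/26) - 1/3450*(-1/5006) = 1811/26 + 1/17270700 = 15638618863/224519100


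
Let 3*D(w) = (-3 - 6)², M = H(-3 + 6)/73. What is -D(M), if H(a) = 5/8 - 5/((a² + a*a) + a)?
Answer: -27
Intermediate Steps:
H(a) = 5/8 - 5/(a + 2*a²) (H(a) = 5*(⅛) - 5/((a² + a²) + a) = 5/8 - 5/(2*a² + a) = 5/8 - 5/(a + 2*a²))
M = 65/12264 (M = (5*(-8 + (-3 + 6) + 2*(-3 + 6)²)/(8*(-3 + 6)*(1 + 2*(-3 + 6))))/73 = ((5/8)*(-8 + 3 + 2*3²)/(3*(1 + 2*3)))*(1/73) = ((5/8)*(⅓)*(-8 + 3 + 2*9)/(1 + 6))*(1/73) = ((5/8)*(⅓)*(-8 + 3 + 18)/7)*(1/73) = ((5/8)*(⅓)*(⅐)*13)*(1/73) = (65/168)*(1/73) = 65/12264 ≈ 0.0053001)
D(w) = 27 (D(w) = (-3 - 6)²/3 = (⅓)*(-9)² = (⅓)*81 = 27)
-D(M) = -1*27 = -27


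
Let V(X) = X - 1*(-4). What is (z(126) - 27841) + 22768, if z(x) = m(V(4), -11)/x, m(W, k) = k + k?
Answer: -319610/63 ≈ -5073.2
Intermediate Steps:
V(X) = 4 + X (V(X) = X + 4 = 4 + X)
m(W, k) = 2*k
z(x) = -22/x (z(x) = (2*(-11))/x = -22/x)
(z(126) - 27841) + 22768 = (-22/126 - 27841) + 22768 = (-22*1/126 - 27841) + 22768 = (-11/63 - 27841) + 22768 = -1753994/63 + 22768 = -319610/63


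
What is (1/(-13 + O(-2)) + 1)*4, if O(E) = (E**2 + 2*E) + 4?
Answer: 32/9 ≈ 3.5556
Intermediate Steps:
O(E) = 4 + E**2 + 2*E
(1/(-13 + O(-2)) + 1)*4 = (1/(-13 + (4 + (-2)**2 + 2*(-2))) + 1)*4 = (1/(-13 + (4 + 4 - 4)) + 1)*4 = (1/(-13 + 4) + 1)*4 = (1/(-9) + 1)*4 = (-1/9 + 1)*4 = (8/9)*4 = 32/9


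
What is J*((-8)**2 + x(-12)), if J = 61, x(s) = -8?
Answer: 3416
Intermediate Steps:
J*((-8)**2 + x(-12)) = 61*((-8)**2 - 8) = 61*(64 - 8) = 61*56 = 3416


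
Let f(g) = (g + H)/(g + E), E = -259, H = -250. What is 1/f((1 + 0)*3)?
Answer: 256/247 ≈ 1.0364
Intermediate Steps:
f(g) = (-250 + g)/(-259 + g) (f(g) = (g - 250)/(g - 259) = (-250 + g)/(-259 + g))
1/f((1 + 0)*3) = 1/((-250 + (1 + 0)*3)/(-259 + (1 + 0)*3)) = 1/((-250 + 1*3)/(-259 + 1*3)) = 1/((-250 + 3)/(-259 + 3)) = 1/(-247/(-256)) = 1/(-1/256*(-247)) = 1/(247/256) = 256/247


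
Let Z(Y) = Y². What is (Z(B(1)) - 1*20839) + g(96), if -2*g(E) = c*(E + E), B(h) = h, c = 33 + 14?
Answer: -25350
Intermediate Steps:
c = 47
g(E) = -47*E (g(E) = -47*(E + E)/2 = -47*2*E/2 = -47*E)
(Z(B(1)) - 1*20839) + g(96) = (1² - 1*20839) - 47*96 = (1 - 20839) - 4512 = -20838 - 4512 = -25350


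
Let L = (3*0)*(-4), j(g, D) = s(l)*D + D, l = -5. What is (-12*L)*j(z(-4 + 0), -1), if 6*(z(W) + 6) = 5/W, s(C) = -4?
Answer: 0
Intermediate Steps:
z(W) = -6 + 5/(6*W) (z(W) = -6 + (5/W)/6 = -6 + 5/(6*W))
j(g, D) = -3*D (j(g, D) = -4*D + D = -3*D)
L = 0 (L = 0*(-4) = 0)
(-12*L)*j(z(-4 + 0), -1) = (-12*0)*(-3*(-1)) = 0*3 = 0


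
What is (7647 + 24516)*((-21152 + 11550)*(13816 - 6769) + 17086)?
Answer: -2175769313904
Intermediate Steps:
(7647 + 24516)*((-21152 + 11550)*(13816 - 6769) + 17086) = 32163*(-9602*7047 + 17086) = 32163*(-67665294 + 17086) = 32163*(-67648208) = -2175769313904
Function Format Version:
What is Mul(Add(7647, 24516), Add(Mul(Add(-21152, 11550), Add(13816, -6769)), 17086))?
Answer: -2175769313904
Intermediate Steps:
Mul(Add(7647, 24516), Add(Mul(Add(-21152, 11550), Add(13816, -6769)), 17086)) = Mul(32163, Add(Mul(-9602, 7047), 17086)) = Mul(32163, Add(-67665294, 17086)) = Mul(32163, -67648208) = -2175769313904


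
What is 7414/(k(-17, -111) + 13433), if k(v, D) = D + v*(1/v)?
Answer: 7414/13323 ≈ 0.55648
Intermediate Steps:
k(v, D) = 1 + D (k(v, D) = D + v/v = D + 1 = 1 + D)
7414/(k(-17, -111) + 13433) = 7414/((1 - 111) + 13433) = 7414/(-110 + 13433) = 7414/13323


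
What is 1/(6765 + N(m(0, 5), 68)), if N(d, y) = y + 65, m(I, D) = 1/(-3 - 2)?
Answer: 1/6898 ≈ 0.00014497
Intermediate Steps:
m(I, D) = -⅕ (m(I, D) = 1/(-5) = -⅕)
N(d, y) = 65 + y
1/(6765 + N(m(0, 5), 68)) = 1/(6765 + (65 + 68)) = 1/(6765 + 133) = 1/6898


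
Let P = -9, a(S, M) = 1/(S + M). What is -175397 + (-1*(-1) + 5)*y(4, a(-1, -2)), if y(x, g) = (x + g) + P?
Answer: -175429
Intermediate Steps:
a(S, M) = 1/(M + S)
y(x, g) = -9 + g + x (y(x, g) = (x + g) - 9 = (g + x) - 9 = -9 + g + x)
-175397 + (-1*(-1) + 5)*y(4, a(-1, -2)) = -175397 + (-1*(-1) + 5)*(-9 + 1/(-2 - 1) + 4) = -175397 + (1 + 5)*(-9 + 1/(-3) + 4) = -175397 + 6*(-9 - ⅓ + 4) = -175397 + 6*(-16/3) = -175397 - 32 = -175429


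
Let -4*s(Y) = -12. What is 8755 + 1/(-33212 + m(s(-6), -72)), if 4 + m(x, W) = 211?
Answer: 288958774/33005 ≈ 8755.0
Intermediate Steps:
s(Y) = 3 (s(Y) = -1/4*(-12) = 3)
m(x, W) = 207 (m(x, W) = -4 + 211 = 207)
8755 + 1/(-33212 + m(s(-6), -72)) = 8755 + 1/(-33212 + 207) = 8755 + 1/(-33005) = 8755 - 1/33005 = 288958774/33005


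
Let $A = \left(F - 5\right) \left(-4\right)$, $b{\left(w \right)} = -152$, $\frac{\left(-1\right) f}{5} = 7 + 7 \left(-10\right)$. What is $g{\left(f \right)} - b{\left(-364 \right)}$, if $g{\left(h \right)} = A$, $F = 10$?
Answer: $132$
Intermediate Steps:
$f = 315$ ($f = - 5 \left(7 + 7 \left(-10\right)\right) = - 5 \left(7 - 70\right) = \left(-5\right) \left(-63\right) = 315$)
$A = -20$ ($A = \left(10 - 5\right) \left(-4\right) = 5 \left(-4\right) = -20$)
$g{\left(h \right)} = -20$
$g{\left(f \right)} - b{\left(-364 \right)} = -20 - -152 = -20 + 152 = 132$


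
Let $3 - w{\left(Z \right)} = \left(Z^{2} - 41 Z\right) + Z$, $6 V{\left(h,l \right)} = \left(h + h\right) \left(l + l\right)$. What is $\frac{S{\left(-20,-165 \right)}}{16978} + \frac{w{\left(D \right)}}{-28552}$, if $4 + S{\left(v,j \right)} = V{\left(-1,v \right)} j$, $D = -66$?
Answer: $\frac{27899273}{242377928} \approx 0.11511$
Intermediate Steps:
$V{\left(h,l \right)} = \frac{2 h l}{3}$ ($V{\left(h,l \right)} = \frac{\left(h + h\right) \left(l + l\right)}{6} = \frac{2 h 2 l}{6} = \frac{4 h l}{6} = \frac{2 h l}{3}$)
$w{\left(Z \right)} = 3 - Z^{2} + 40 Z$ ($w{\left(Z \right)} = 3 - \left(\left(Z^{2} - 41 Z\right) + Z\right) = 3 - \left(Z^{2} - 40 Z\right) = 3 - Z^{2} + 40 Z$)
$S{\left(v,j \right)} = -4 - \frac{2 j v}{3}$ ($S{\left(v,j \right)} = -4 + \frac{2}{3} \left(-1\right) v j = -4 + - \frac{2 v}{3} j = -4 - \frac{2 j v}{3}$)
$\frac{S{\left(-20,-165 \right)}}{16978} + \frac{w{\left(D \right)}}{-28552} = \frac{-4 - \left(-110\right) \left(-20\right)}{16978} + \frac{3 - \left(-66\right)^{2} + 40 \left(-66\right)}{-28552} = \left(-4 - 2200\right) \frac{1}{16978} + \left(3 - 4356 - 2640\right) \left(- \frac{1}{28552}\right) = \left(-2204\right) \frac{1}{16978} + \left(3 - 4356 - 2640\right) \left(- \frac{1}{28552}\right) = - \frac{1102}{8489} - - \frac{6993}{28552} = - \frac{1102}{8489} + \frac{6993}{28552} = \frac{27899273}{242377928}$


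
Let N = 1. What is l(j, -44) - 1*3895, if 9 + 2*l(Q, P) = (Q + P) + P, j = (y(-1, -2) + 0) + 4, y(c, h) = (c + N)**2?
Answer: -7883/2 ≈ -3941.5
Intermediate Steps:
y(c, h) = (1 + c)**2 (y(c, h) = (c + 1)**2 = (1 + c)**2)
j = 4 (j = ((1 - 1)**2 + 0) + 4 = (0**2 + 0) + 4 = (0 + 0) + 4 = 0 + 4 = 4)
l(Q, P) = -9/2 + P + Q/2 (l(Q, P) = -9/2 + ((Q + P) + P)/2 = -9/2 + ((P + Q) + P)/2 = -9/2 + (Q + 2*P)/2 = -9/2 + (P + Q/2) = -9/2 + P + Q/2)
l(j, -44) - 1*3895 = (-9/2 - 44 + (1/2)*4) - 1*3895 = (-9/2 - 44 + 2) - 3895 = -93/2 - 3895 = -7883/2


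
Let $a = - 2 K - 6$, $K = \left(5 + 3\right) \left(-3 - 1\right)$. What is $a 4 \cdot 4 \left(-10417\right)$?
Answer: $-9666976$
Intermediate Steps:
$K = -32$ ($K = 8 \left(-4\right) = -32$)
$a = 58$ ($a = \left(-2\right) \left(-32\right) - 6 = 64 - 6 = 58$)
$a 4 \cdot 4 \left(-10417\right) = 58 \cdot 4 \cdot 4 \left(-10417\right) = 232 \cdot 4 \left(-10417\right) = 928 \left(-10417\right) = -9666976$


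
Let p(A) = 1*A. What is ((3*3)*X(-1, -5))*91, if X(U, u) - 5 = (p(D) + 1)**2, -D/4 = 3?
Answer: 103194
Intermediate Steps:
D = -12 (D = -4*3 = -12)
p(A) = A
X(U, u) = 126 (X(U, u) = 5 + (-12 + 1)**2 = 5 + (-11)**2 = 5 + 121 = 126)
((3*3)*X(-1, -5))*91 = ((3*3)*126)*91 = (9*126)*91 = 1134*91 = 103194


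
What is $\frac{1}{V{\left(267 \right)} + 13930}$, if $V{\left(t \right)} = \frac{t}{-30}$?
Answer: $\frac{10}{139211} \approx 7.1833 \cdot 10^{-5}$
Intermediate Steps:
$V{\left(t \right)} = - \frac{t}{30}$ ($V{\left(t \right)} = t \left(- \frac{1}{30}\right) = - \frac{t}{30}$)
$\frac{1}{V{\left(267 \right)} + 13930} = \frac{1}{\left(- \frac{1}{30}\right) 267 + 13930} = \frac{1}{- \frac{89}{10} + 13930} = \frac{1}{\frac{139211}{10}} = \frac{10}{139211}$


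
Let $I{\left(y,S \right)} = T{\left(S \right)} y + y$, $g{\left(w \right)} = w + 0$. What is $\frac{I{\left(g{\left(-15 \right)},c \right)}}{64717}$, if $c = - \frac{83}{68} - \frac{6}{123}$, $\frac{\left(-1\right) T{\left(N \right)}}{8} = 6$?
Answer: $\frac{705}{64717} \approx 0.010894$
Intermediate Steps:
$T{\left(N \right)} = -48$ ($T{\left(N \right)} = \left(-8\right) 6 = -48$)
$g{\left(w \right)} = w$
$c = - \frac{3539}{2788}$ ($c = \left(-83\right) \frac{1}{68} - \frac{2}{41} = - \frac{83}{68} - \frac{2}{41} = - \frac{3539}{2788} \approx -1.2694$)
$I{\left(y,S \right)} = - 47 y$ ($I{\left(y,S \right)} = - 48 y + y = - 47 y$)
$\frac{I{\left(g{\left(-15 \right)},c \right)}}{64717} = \frac{\left(-47\right) \left(-15\right)}{64717} = 705 \cdot \frac{1}{64717} = \frac{705}{64717}$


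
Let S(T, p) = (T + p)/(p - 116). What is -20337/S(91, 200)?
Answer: -569436/97 ≈ -5870.5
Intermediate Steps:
S(T, p) = (T + p)/(-116 + p)
-20337/S(91, 200) = -20337*(-116 + 200)/(91 + 200) = -20337/(291/84) = -20337/((1/84)*291) = -20337/97/28 = -20337*28/97 = -569436/97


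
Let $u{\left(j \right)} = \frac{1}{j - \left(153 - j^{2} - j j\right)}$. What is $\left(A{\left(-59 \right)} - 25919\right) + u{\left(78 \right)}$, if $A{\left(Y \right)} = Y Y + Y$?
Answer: $- \frac{272056220}{12093} \approx -22497.0$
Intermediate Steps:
$A{\left(Y \right)} = Y + Y^{2}$ ($A{\left(Y \right)} = Y^{2} + Y = Y + Y^{2}$)
$u{\left(j \right)} = \frac{1}{-153 + j + 2 j^{2}}$ ($u{\left(j \right)} = \frac{1}{j + \left(\left(j^{2} + j^{2}\right) - 153\right)} = \frac{1}{j + \left(2 j^{2} - 153\right)} = \frac{1}{j + \left(-153 + 2 j^{2}\right)} = \frac{1}{-153 + j + 2 j^{2}}$)
$\left(A{\left(-59 \right)} - 25919\right) + u{\left(78 \right)} = \left(- 59 \left(1 - 59\right) - 25919\right) + \frac{1}{-153 + 78 + 2 \cdot 78^{2}} = \left(\left(-59\right) \left(-58\right) - 25919\right) + \frac{1}{-153 + 78 + 2 \cdot 6084} = \left(3422 - 25919\right) + \frac{1}{-153 + 78 + 12168} = -22497 + \frac{1}{12093} = - \frac{272056220}{12093}$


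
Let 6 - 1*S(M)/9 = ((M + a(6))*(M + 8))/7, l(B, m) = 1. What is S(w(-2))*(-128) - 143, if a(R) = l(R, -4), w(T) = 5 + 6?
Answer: 213271/7 ≈ 30467.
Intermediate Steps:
w(T) = 11
a(R) = 1
S(M) = 54 - 9*(1 + M)*(8 + M)/7 (S(M) = 54 - 9*(M + 1)*(M + 8)/7 = 54 - 9*(1 + M)*(8 + M)/7)
S(w(-2))*(-128) - 143 = (306/7 - 81/7*11 - 9/7*11²)*(-128) - 143 = (306/7 - 891/7 - 9/7*121)*(-128) - 143 = (306/7 - 891/7 - 1089/7)*(-128) - 143 = -1674/7*(-128) - 143 = 214272/7 - 143 = 213271/7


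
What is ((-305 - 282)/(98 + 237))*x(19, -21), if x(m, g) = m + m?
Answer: -22306/335 ≈ -66.585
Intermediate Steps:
x(m, g) = 2*m
((-305 - 282)/(98 + 237))*x(19, -21) = ((-305 - 282)/(98 + 237))*(2*19) = -587/335*38 = -22306/335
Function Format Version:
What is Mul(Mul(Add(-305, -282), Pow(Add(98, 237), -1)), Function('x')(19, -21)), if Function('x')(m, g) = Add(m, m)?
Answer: Rational(-22306, 335) ≈ -66.585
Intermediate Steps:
Function('x')(m, g) = Mul(2, m)
Mul(Mul(Add(-305, -282), Pow(Add(98, 237), -1)), Function('x')(19, -21)) = Mul(Mul(Add(-305, -282), Pow(Add(98, 237), -1)), Mul(2, 19)) = Mul(Mul(-587, Pow(335, -1)), 38) = Mul(Mul(-587, Rational(1, 335)), 38) = Mul(Rational(-587, 335), 38) = Rational(-22306, 335)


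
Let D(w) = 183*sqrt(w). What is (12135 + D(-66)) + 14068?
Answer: 26203 + 183*I*sqrt(66) ≈ 26203.0 + 1486.7*I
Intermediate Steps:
(12135 + D(-66)) + 14068 = (12135 + 183*sqrt(-66)) + 14068 = (12135 + 183*(I*sqrt(66))) + 14068 = (12135 + 183*I*sqrt(66)) + 14068 = 26203 + 183*I*sqrt(66)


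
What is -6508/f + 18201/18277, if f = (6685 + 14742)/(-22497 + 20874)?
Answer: 27634358985/55945897 ≈ 493.95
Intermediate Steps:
f = -21427/1623 (f = 21427/(-1623) = 21427*(-1/1623) = -21427/1623 ≈ -13.202)
-6508/f + 18201/18277 = -6508/(-21427/1623) + 18201/18277 = -6508*(-1623/21427) + 18201*(1/18277) = 10562484/21427 + 18201/18277 = 27634358985/55945897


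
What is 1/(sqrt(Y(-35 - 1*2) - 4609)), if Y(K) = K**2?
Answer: -I*sqrt(10)/180 ≈ -0.017568*I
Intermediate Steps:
1/(sqrt(Y(-35 - 1*2) - 4609)) = 1/(sqrt((-35 - 1*2)**2 - 4609)) = 1/(sqrt((-35 - 2)**2 - 4609)) = 1/(sqrt((-37)**2 - 4609)) = 1/(sqrt(1369 - 4609)) = 1/(sqrt(-3240)) = 1/(18*I*sqrt(10)) = -I*sqrt(10)/180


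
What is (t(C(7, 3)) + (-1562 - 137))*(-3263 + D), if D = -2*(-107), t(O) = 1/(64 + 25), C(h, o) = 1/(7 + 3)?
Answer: 461039290/89 ≈ 5.1802e+6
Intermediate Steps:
C(h, o) = ⅒ (C(h, o) = 1/10 = ⅒)
t(O) = 1/89
D = 214
(t(C(7, 3)) + (-1562 - 137))*(-3263 + D) = (1/89 + (-1562 - 137))*(-3263 + 214) = (1/89 - 1699)*(-3049) = -151210/89*(-3049) = 461039290/89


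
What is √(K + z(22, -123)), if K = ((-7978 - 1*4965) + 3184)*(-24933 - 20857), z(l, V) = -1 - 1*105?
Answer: 2*√111716126 ≈ 21139.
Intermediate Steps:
z(l, V) = -106 (z(l, V) = -1 - 105 = -106)
K = 446864610 (K = ((-7978 - 4965) + 3184)*(-45790) = (-12943 + 3184)*(-45790) = -9759*(-45790) = 446864610)
√(K + z(22, -123)) = √(446864610 - 106) = √446864504 = 2*√111716126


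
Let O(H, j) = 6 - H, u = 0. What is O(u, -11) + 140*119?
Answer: 16666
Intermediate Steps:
O(u, -11) + 140*119 = (6 - 1*0) + 140*119 = (6 + 0) + 16660 = 6 + 16660 = 16666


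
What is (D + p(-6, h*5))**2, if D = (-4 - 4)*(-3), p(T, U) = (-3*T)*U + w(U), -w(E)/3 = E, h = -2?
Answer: 15876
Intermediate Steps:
w(E) = -3*E
p(T, U) = -3*U - 3*T*U (p(T, U) = (-3*T)*U - 3*U = -3*T*U - 3*U = -3*U - 3*T*U)
D = 24 (D = -8*(-3) = 24)
(D + p(-6, h*5))**2 = (24 + 3*(-2*5)*(-1 - 1*(-6)))**2 = (24 + 3*(-10)*(-1 + 6))**2 = (24 + 3*(-10)*5)**2 = (24 - 150)**2 = (-126)**2 = 15876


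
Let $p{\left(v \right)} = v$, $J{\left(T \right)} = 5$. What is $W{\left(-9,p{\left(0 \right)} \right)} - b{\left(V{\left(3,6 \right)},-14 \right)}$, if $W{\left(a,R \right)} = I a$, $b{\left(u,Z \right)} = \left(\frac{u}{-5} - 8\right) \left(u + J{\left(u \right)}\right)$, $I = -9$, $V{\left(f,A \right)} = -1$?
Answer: $\frac{561}{5} \approx 112.2$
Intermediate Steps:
$b{\left(u,Z \right)} = \left(-8 - \frac{u}{5}\right) \left(5 + u\right)$ ($b{\left(u,Z \right)} = \left(\frac{u}{-5} - 8\right) \left(u + 5\right) = \left(u \left(- \frac{1}{5}\right) - 8\right) \left(5 + u\right) = \left(- \frac{u}{5} - 8\right) \left(5 + u\right) = \left(-8 - \frac{u}{5}\right) \left(5 + u\right)$)
$W{\left(a,R \right)} = - 9 a$
$W{\left(-9,p{\left(0 \right)} \right)} - b{\left(V{\left(3,6 \right)},-14 \right)} = \left(-9\right) \left(-9\right) - \left(-40 - -9 - \frac{\left(-1\right)^{2}}{5}\right) = 81 - \left(-40 + 9 - \frac{1}{5}\right) = 81 - - \frac{156}{5} = 81 + \frac{156}{5} = \frac{561}{5}$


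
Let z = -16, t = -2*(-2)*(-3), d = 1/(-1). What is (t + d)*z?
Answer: 208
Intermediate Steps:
d = -1 (d = 1*(-1) = -1)
t = -12 (t = 4*(-3) = -12)
(t + d)*z = (-12 - 1)*(-16) = -13*(-16) = 208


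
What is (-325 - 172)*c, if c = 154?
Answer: -76538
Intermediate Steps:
(-325 - 172)*c = (-325 - 172)*154 = -497*154 = -76538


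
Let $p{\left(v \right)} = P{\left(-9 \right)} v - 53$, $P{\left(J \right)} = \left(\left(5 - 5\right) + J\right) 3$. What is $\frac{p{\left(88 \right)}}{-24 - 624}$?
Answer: $\frac{2429}{648} \approx 3.7485$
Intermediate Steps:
$P{\left(J \right)} = 3 J$ ($P{\left(J \right)} = \left(\left(5 - 5\right) + J\right) 3 = \left(0 + J\right) 3 = J 3 = 3 J$)
$p{\left(v \right)} = -53 - 27 v$ ($p{\left(v \right)} = 3 \left(-9\right) v - 53 = - 27 v - 53 = -53 - 27 v$)
$\frac{p{\left(88 \right)}}{-24 - 624} = \frac{-53 - 2376}{-24 - 624} = - \frac{2429}{-648} = \left(-2429\right) \left(- \frac{1}{648}\right) = \frac{2429}{648}$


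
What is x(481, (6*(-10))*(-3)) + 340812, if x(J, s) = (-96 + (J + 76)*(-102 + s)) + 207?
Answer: 384369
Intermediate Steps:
x(J, s) = 111 + (-102 + s)*(76 + J) (x(J, s) = (-96 + (76 + J)*(-102 + s)) + 207 = (-96 + (-102 + s)*(76 + J)) + 207 = 111 + (-102 + s)*(76 + J))
x(481, (6*(-10))*(-3)) + 340812 = (-7641 - 102*481 + 76*((6*(-10))*(-3)) + 481*((6*(-10))*(-3))) + 340812 = (-7641 - 49062 + 76*(-60*(-3)) + 481*(-60*(-3))) + 340812 = (-7641 - 49062 + 76*180 + 481*180) + 340812 = (-7641 - 49062 + 13680 + 86580) + 340812 = 43557 + 340812 = 384369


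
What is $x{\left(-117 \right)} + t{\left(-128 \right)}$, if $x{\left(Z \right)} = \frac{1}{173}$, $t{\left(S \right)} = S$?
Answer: $- \frac{22143}{173} \approx -127.99$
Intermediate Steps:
$x{\left(Z \right)} = \frac{1}{173}$
$x{\left(-117 \right)} + t{\left(-128 \right)} = \frac{1}{173} - 128 = - \frac{22143}{173}$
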